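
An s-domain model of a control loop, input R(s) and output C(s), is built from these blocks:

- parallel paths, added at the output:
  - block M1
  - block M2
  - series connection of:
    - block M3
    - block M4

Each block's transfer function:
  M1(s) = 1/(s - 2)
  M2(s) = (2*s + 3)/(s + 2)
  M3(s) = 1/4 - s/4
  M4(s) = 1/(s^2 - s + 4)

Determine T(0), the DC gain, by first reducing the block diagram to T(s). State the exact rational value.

Reducing step by step:

[1] cascade M3, M4 = (1 - s)/(4*s^2 - 4*s + 16)
[2] add M1, M2, (M3*M4) (parallel) = (8*s^4 - 9*s^3 + 17*s^2 + 20*s - 68)/(4*s^4 - 4*s^3 + 16*s - 64)
Evaluating the step-2 result (the overall T(s)) at s = 0 gives T(0) = -68/(-64) = 17/16.

Answer: 17/16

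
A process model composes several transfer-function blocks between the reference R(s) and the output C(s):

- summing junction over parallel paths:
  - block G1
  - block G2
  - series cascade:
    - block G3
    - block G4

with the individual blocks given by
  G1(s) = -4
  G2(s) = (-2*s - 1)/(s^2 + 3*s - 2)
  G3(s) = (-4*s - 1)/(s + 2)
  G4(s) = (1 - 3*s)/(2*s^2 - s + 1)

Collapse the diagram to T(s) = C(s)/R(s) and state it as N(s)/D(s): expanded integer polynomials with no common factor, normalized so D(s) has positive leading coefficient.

(1) series reduction of G3, G4 = (12*s^2 - s - 1)/(2*s^3 + 3*s^2 - s + 2)
(2) sum the parallel branches G1, G2, (G3*G4), giving the overall T(s)

Final answer: (-8*s^5 - 28*s^4 + 11*s^3 - s^2 - 36*s + 16)/(2*s^5 + 9*s^4 + 4*s^3 - 7*s^2 + 8*s - 4)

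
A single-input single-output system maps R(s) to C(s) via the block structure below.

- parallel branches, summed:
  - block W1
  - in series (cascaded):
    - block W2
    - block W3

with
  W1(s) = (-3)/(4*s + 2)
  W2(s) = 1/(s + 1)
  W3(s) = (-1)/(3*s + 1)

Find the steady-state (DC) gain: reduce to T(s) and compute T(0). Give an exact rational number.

Step 1. combine W2, W3 in series, giving (-1)/(3*s^2 + 4*s + 1)
Step 2. combine W1, (W2*W3) in parallel, giving (-9*s^2 - 16*s - 5)/(12*s^3 + 22*s^2 + 12*s + 2)
Step 2 gives the overall T(s). Then T(0) = -5/2.

Answer: -5/2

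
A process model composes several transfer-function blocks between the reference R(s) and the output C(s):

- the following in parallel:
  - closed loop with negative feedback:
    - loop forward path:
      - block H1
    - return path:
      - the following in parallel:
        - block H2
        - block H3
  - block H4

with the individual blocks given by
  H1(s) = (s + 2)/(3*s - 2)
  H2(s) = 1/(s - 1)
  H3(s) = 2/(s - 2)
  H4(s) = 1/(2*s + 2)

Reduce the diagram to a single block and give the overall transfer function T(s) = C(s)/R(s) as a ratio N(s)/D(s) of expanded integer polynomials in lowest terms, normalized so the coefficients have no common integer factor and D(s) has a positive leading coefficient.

Step 1 - reduce the parallel group H2, H3, giving (3*s - 4)/(s^2 - 3*s + 2)
Step 2 - apply the feedback formula to H1, (H2+H3), giving (s^3 - s^2 - 4*s + 4)/(3*s^3 - 8*s^2 + 14*s - 12)
Step 3 - combine [H1/(1+H1*(H2+H3))], H4 in parallel, which is the overall transfer function T(s) = C(s)/R(s) in lowest terms

Final answer: (2*s^4 + 3*s^3 - 18*s^2 + 14*s - 4)/(6*s^4 - 10*s^3 + 12*s^2 + 4*s - 24)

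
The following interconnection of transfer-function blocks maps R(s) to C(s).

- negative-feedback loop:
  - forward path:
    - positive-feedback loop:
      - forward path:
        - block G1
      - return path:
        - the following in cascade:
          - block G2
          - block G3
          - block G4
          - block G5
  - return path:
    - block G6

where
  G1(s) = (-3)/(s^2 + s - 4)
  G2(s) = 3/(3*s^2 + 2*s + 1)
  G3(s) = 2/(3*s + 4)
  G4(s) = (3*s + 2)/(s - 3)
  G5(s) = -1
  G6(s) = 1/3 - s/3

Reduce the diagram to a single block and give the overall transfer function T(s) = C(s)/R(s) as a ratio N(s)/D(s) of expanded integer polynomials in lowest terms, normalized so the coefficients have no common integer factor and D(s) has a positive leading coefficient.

First reduce the diagram to T(s).

Step 1. cascade G2, G3, G4, G5 gives (-18*s - 12)/(9*s^4 - 9*s^3 - 43*s^2 - 29*s - 12)
Step 2. reduce the feedback loop with forward G1 and return (G2*G3*G4*G5) gives (-27*s^4 + 27*s^3 + 129*s^2 + 87*s + 36)/(9*s^6 - 88*s^4 - 36*s^3 + 131*s^2 + 50*s + 12)
Step 3. close the feedback loop around [G1/(1-G1*(G2*G3*G4*G5))], G6, which is the overall transfer function T(s) = C(s)/R(s) in lowest terms

Answer: (-27*s^4 + 27*s^3 + 129*s^2 + 87*s + 36)/(9*s^6 + 9*s^5 - 106*s^4 - 70*s^3 + 145*s^2 + 67*s + 24)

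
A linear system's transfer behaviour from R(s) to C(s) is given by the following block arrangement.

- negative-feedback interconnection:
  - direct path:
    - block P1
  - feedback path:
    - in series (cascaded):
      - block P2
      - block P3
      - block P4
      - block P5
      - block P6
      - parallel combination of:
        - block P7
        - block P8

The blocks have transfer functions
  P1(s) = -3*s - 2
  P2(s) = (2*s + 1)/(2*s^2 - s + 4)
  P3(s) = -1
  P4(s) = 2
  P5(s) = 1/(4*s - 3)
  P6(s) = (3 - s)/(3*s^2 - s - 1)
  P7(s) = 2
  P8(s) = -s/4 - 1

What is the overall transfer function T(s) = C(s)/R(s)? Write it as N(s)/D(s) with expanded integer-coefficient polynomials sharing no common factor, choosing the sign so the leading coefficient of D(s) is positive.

1. add P7, P8 (parallel) = 1 - s/4
2. reduce the series chain P2, P3, P4, P5, P6, (P7+P8) = (-2*s^3 + 13*s^2 - 17*s - 12)/(48*s^5 - 76*s^4 + 118*s^3 - 90*s^2 - 14*s + 24)
3. collapse the loop (P1 forward, (P2*P3*P4*P5*P6*(P7+P8)) return) - this is the overall T(s), already in the required normalized form

Final answer: (-144*s^6 + 132*s^5 - 202*s^4 + 34*s^3 + 222*s^2 - 44*s - 48)/(48*s^5 - 70*s^4 + 83*s^3 - 65*s^2 + 56*s + 48)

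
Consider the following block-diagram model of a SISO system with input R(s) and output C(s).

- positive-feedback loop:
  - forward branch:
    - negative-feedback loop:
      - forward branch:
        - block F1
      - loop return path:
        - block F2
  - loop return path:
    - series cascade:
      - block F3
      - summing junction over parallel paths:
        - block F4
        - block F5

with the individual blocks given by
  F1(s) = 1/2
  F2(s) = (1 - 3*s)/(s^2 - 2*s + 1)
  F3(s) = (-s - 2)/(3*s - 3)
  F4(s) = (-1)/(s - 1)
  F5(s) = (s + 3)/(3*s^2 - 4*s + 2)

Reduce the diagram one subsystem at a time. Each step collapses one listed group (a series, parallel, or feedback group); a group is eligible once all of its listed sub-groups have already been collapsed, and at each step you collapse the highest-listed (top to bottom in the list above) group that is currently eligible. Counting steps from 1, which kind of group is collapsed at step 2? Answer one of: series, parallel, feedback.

Step 1: apply the feedback formula to F1, F2
Step 2: combine F4, F5 in parallel
Step 3: series reduction of F3, (F4+F5)
Step 4: feedback reduction of [F1/(1+F1*F2)], (F3*(F4+F5))
The group at step 2 is a parallel group.

Therefore the answer is parallel.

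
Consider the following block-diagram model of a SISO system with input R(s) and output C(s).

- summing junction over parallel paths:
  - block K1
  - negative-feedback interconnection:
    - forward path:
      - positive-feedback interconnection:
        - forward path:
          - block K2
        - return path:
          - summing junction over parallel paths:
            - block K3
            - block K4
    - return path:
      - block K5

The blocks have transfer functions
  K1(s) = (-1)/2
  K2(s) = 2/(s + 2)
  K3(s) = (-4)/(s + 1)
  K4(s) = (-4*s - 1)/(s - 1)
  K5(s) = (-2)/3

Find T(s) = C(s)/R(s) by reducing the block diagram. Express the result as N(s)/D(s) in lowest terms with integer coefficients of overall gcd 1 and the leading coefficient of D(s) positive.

Reducing step by step:

1. parallel reduction of K3, K4 -> (-4*s^2 - 9*s + 3)/(s^2 - 1)
2. feedback reduction of K2, (K3+K4) -> (2*s^2 - 2)/(s^3 + 10*s^2 + 17*s - 8)
3. feedback reduction of [K2/(1-K2*(K3+K4))], K5 -> (6*s^2 - 6)/(3*s^3 + 26*s^2 + 51*s - 20)
4. combine K1, [[K2/(1-K2*(K3+K4))]/(1+[K2/(1-K2*(K3+K4))]*K5)] in parallel - this is the overall T(s), already in the required normalized form

Answer: (-3*s^3 - 14*s^2 - 51*s + 8)/(6*s^3 + 52*s^2 + 102*s - 40)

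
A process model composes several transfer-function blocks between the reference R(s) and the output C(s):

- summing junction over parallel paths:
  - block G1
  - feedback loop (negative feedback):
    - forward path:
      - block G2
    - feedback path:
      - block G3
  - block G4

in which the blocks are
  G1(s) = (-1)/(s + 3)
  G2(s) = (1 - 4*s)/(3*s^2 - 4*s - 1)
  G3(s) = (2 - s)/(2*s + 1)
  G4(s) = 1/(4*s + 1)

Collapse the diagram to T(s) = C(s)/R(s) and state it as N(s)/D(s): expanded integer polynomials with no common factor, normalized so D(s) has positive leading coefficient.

1. close the feedback loop around G2, G3 -> (-8*s^2 - 2*s + 1)/(6*s^3 - s^2 - 15*s + 1)
2. sum the parallel branches G1, [G2/(1+G2*G3)], G4: this yields T(s), and no further normalization is needed

Therefore the answer is (-50*s^4 - 97*s^3 - 3*s^2 - 26*s + 5)/(24*s^5 + 74*s^4 - 55*s^3 - 194*s^2 - 32*s + 3).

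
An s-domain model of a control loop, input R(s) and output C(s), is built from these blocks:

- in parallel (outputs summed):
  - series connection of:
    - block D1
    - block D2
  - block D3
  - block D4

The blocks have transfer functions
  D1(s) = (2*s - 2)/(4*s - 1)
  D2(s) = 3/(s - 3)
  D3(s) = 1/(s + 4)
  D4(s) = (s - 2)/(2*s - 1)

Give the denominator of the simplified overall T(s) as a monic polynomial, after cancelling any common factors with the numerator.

Reducing step by step:

[1] cascade D1, D2 = (6*s - 6)/(4*s^2 - 13*s + 3)
[2] sum the parallel branches (D1*D2), D3, D4 = (4*s^4 + 15*s^3 - 55*s^2 + 63*s - 3)/(8*s^4 + 2*s^3 - 101*s^2 + 73*s - 12)
The result of step 2 is T(s) in lowest terms. Its denominator has leading coefficient 8; dividing the denominator through by 8 makes it monic.

Answer: s^4 + s^3/4 - 101*s^2/8 + 73*s/8 - 3/2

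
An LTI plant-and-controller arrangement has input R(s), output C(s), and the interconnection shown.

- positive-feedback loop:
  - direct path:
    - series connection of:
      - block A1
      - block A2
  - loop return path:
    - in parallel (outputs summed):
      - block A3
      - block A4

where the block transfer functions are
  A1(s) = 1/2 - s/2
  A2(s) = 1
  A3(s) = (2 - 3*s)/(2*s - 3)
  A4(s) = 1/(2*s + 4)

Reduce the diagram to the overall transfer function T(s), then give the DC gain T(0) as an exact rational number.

Step 1 - cascade A1, A2 = 1/2 - s/2
Step 2 - add A3, A4 (parallel) = (-6*s^2 - 6*s + 5)/(4*s^2 + 2*s - 12)
Step 3 - collapse the loop ((A1*A2) forward, (A3+A4) return) = (4*s^3 - 2*s^2 - 14*s + 12)/(6*s^3 - 8*s^2 - 15*s + 29)
That last expression is T(s); at s = 0 only the constant terms survive, so T(0) = 12/29.

Answer: 12/29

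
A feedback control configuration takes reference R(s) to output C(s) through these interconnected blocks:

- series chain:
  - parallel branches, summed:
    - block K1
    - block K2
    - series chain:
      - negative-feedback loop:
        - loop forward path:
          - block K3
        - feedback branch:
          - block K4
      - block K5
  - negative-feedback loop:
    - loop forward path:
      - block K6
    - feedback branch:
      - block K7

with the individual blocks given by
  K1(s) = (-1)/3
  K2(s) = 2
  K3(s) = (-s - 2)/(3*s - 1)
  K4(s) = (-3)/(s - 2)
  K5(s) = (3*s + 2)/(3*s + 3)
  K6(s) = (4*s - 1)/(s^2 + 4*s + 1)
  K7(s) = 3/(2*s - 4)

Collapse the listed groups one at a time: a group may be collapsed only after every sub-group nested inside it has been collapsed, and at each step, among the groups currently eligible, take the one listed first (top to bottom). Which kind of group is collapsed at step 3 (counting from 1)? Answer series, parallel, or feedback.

Answer: parallel

Working:
(1) apply the feedback formula to K3, K4
(2) cascade [K3/(1+K3*K4)], K5
(3) add K1, K2, ([K3/(1+K3*K4)]*K5) (parallel)
(4) reduce the feedback loop with forward K6 and return K7
(5) reduce the series chain (K1+K2+([K3/(1+K3*K4)]*K5)), [K6/(1+K6*K7)]
At step 3 the group reduced is parallel.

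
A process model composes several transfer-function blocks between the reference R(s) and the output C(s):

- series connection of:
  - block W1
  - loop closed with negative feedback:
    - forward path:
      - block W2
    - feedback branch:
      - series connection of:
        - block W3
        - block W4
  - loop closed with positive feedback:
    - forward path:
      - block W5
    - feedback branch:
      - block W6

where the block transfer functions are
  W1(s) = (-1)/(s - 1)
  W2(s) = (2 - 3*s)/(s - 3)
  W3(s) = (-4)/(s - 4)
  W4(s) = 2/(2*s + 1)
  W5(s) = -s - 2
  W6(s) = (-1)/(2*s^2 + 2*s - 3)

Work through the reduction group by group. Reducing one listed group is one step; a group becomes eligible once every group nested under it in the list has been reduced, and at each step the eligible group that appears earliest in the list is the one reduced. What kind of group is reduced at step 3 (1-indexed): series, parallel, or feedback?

1. multiply W3, W4 (series)
2. close the feedback loop around W2, (W3*W4)
3. close the feedback loop around W5, W6
4. combine W1, [W2/(1+W2*(W3*W4))], [W5/(1-W5*W6)] in series
Step 3 collapses a feedback group.

Answer: feedback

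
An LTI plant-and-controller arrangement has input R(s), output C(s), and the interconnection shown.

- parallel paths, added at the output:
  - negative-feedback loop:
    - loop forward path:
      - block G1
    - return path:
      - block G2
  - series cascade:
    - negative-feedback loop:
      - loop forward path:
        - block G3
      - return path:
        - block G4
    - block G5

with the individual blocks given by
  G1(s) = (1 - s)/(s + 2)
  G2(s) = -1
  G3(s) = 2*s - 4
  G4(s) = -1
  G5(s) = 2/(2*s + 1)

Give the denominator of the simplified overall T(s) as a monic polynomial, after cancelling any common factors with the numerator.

1. feedback reduction of G1, G2; result (1 - s)/(2*s + 1)
2. feedback reduction of G3, G4; result (4 - 2*s)/(2*s - 5)
3. reduce the series chain [G3/(1+G3*G4)], G5; result (8 - 4*s)/(4*s^2 - 8*s - 5)
4. reduce the parallel group [G1/(1+G1*G2)], ([G3/(1+G3*G4)]*G5); result (-2*s^2 + 3*s + 3)/(4*s^2 - 8*s - 5)
That last expression is T(s), already simplified. Scaling its denominator by 1/4 (the reciprocal of the leading coefficient) yields the monic denominator.

Answer: s^2 - 2*s - 5/4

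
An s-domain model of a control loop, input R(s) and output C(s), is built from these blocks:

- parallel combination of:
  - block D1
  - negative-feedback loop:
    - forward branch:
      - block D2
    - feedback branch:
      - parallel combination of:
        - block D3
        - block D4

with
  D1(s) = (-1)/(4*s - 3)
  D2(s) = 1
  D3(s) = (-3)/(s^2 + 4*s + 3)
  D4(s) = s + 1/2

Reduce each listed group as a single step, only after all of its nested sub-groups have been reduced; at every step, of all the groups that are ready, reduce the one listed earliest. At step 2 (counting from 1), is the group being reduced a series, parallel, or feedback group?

[1] combine D3, D4 in parallel
[2] reduce the feedback loop with forward D2 and return (D3+D4)
[3] combine D1, [D2/(1+D2*(D3+D4))] in parallel
So the answer for step 2 is feedback.

Therefore the answer is feedback.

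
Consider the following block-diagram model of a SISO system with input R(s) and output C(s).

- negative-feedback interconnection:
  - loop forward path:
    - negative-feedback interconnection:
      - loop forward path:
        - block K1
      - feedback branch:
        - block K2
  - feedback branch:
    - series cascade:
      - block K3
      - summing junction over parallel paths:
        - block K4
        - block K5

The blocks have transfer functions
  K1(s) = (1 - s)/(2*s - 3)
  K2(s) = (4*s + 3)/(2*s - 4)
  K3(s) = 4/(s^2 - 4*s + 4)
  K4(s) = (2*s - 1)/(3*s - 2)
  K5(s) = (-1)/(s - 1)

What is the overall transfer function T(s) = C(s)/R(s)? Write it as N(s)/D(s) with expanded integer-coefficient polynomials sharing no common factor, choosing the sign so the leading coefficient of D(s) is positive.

Step 1: collapse the loop (K1 forward, K2 return) = (2*s^2 - 6*s + 4)/(13*s - 15)
Step 2: add K4, K5 (parallel) = (2*s^2 - 6*s + 3)/(3*s^2 - 5*s + 2)
Step 3: combine K3, (K4+K5) in series = (8*s^2 - 24*s + 12)/(3*s^4 - 17*s^3 + 34*s^2 - 28*s + 8)
Step 4: reduce the feedback loop with forward [K1/(1+K1*K2)] and return (K3*(K4+K5)): this yields T(s), and no further normalization is needed

Hence the answer: (6*s^4 - 34*s^3 + 68*s^2 - 56*s + 16)/(39*s^3 - 133*s^2 + 124*s - 36)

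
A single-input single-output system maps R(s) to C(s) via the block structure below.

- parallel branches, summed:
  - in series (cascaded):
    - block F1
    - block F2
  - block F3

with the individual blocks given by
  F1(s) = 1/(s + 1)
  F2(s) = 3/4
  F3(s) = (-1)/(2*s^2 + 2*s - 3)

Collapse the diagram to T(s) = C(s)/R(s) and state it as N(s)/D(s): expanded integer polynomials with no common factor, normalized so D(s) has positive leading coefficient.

[1] combine F1, F2 in series; result 3/(4*s + 4)
[2] reduce the parallel group (F1*F2), F3, giving the overall T(s)

Therefore the answer is (6*s^2 + 2*s - 13)/(8*s^3 + 16*s^2 - 4*s - 12).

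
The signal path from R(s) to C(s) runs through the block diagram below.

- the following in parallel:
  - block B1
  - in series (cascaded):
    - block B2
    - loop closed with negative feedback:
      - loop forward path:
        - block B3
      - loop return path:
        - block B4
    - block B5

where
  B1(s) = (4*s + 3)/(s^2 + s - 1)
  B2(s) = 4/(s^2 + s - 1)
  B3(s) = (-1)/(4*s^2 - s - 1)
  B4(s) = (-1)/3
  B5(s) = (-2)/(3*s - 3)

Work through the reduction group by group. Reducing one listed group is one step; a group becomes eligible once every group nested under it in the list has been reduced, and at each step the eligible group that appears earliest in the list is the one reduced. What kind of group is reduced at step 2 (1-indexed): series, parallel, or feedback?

The answer is series.

Reasoning:
Step 1 - collapse the loop (B3 forward, B4 return)
Step 2 - series reduction of B2, [B3/(1+B3*B4)], B5
Step 3 - sum the parallel branches B1, (B2*[B3/(1+B3*B4)]*B5)
Step 2 collapses a series group.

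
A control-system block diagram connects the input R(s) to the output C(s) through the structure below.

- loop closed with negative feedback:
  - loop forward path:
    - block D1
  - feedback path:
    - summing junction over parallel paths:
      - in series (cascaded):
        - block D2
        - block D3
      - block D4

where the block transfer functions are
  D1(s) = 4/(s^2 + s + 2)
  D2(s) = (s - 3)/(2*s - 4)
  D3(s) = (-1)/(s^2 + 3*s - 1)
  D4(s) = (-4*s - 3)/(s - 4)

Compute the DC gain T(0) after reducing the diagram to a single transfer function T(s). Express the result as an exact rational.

Reducing step by step:

Step 1: combine D2, D3 in series = (3 - s)/(2*s^3 + 2*s^2 - 14*s + 4)
Step 2: reduce the parallel group (D2*D3), D4 = (-8*s^4 - 14*s^3 + 49*s^2 + 33*s - 24)/(2*s^4 - 6*s^3 - 22*s^2 + 60*s - 16)
Step 3: close the feedback loop around D1, ((D2*D3)+D4) = (4*s^4 - 12*s^3 - 44*s^2 + 120*s - 32)/(s^6 - 2*s^5 - 28*s^4 - 15*s^3 + 98*s^2 + 118*s - 64)
DC gain: substitute s = 0 into T(s) from step 3: T(0) = -32/(-64) = 1/2.

Answer: 1/2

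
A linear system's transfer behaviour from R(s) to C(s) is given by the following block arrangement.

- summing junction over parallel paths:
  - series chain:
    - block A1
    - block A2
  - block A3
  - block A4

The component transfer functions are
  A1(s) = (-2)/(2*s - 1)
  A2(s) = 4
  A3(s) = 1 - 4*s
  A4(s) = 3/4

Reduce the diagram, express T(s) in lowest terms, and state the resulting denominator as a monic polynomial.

Step 1. reduce the series chain A1, A2 = (-8)/(2*s - 1)
Step 2. add (A1*A2), A3, A4 (parallel) = (-32*s^2 + 30*s - 39)/(8*s - 4)
The result of step 2 is T(s) in lowest terms. Its denominator has leading coefficient 8; dividing the denominator through by 8 makes it monic.

Answer: s - 1/2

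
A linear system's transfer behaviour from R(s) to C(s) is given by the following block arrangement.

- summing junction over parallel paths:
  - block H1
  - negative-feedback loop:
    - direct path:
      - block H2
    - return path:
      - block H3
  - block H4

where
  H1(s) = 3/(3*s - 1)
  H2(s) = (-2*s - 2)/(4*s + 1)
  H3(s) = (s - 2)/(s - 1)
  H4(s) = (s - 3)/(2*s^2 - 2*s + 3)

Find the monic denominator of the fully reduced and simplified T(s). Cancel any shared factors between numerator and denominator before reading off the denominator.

First reduce the diagram to T(s).

1. close the feedback loop around H2, H3: (2 - 2*s^2)/(2*s^2 - s + 3)
2. sum the parallel branches H1, [H2/(1+H2*H3)], H4: (-12*s^5 + 34*s^4 - 51*s^3 + 57*s^2 - 38*s + 30)/(12*s^5 - 22*s^4 + 48*s^3 - 41*s^2 + 36*s - 9)
No further cancellation is possible in the step-2 result, so that is T(s). Its denominator becomes monic after dividing by the leading coefficient 12.

Answer: s^5 - 11*s^4/6 + 4*s^3 - 41*s^2/12 + 3*s - 3/4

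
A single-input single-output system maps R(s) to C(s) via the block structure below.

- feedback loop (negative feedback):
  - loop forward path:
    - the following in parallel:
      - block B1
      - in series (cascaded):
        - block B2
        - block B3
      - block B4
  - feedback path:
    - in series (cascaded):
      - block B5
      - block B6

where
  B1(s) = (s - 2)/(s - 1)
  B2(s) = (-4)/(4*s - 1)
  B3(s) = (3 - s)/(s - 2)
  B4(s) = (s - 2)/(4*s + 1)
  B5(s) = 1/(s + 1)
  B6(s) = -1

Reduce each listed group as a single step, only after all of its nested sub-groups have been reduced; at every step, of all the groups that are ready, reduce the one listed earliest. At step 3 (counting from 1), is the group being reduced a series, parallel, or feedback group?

Step 1 - cascade B2, B3
Step 2 - combine B1, (B2*B3), B4 in parallel
Step 3 - combine B5, B6 in series
Step 4 - close the feedback loop around (B1+(B2*B3)+B4), (B5*B6)
Step 3 collapses a series group.

Hence the answer: series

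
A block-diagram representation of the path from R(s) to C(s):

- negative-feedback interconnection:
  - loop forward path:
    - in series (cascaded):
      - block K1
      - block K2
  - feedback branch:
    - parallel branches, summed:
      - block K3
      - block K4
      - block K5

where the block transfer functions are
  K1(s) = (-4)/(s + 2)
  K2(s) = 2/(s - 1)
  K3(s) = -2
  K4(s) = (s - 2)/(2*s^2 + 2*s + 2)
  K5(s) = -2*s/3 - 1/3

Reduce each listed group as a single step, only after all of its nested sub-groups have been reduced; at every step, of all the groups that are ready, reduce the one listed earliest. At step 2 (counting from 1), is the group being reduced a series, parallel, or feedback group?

Step 1 - series reduction of K1, K2
Step 2 - parallel reduction of K3, K4, K5
Step 3 - reduce the feedback loop with forward (K1*K2) and return (K3+K4+K5)
The group at step 2 is a parallel group.

Final answer: parallel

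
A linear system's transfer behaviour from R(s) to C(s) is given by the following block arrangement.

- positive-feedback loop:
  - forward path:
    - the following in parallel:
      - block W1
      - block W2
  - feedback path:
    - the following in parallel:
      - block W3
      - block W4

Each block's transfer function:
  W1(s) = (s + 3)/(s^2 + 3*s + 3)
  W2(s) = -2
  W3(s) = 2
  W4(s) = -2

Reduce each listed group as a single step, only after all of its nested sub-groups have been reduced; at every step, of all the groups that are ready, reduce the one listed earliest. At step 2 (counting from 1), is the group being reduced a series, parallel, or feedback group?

Reducing step by step:

Step 1 - add W1, W2 (parallel)
Step 2 - reduce the parallel group W3, W4
Step 3 - close the feedback loop around (W1+W2), (W3+W4)
So the answer for step 2 is parallel.

Answer: parallel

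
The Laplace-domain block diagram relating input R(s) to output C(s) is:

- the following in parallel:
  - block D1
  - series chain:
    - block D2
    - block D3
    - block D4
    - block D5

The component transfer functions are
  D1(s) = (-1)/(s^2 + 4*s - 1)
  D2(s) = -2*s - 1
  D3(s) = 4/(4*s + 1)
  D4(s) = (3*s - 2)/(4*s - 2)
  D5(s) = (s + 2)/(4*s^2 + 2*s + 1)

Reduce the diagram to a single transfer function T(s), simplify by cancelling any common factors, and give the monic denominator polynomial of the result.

Step 1. series reduction of D2, D3, D4, D5 = (-12*s^3 - 22*s^2 + 8*s + 8)/(32*s^4 + 8*s^3 - 4*s - 1)
Step 2. combine D1, (D2*D3*D4*D5) in parallel = (-12*s^5 - 102*s^4 - 76*s^3 + 62*s^2 + 28*s - 7)/(32*s^6 + 136*s^5 - 12*s^3 - 17*s^2 + 1)
No further cancellation is possible in the step-2 result, so that is T(s). Its denominator becomes monic after dividing by the leading coefficient 32.

Final answer: s^6 + 17*s^5/4 - 3*s^3/8 - 17*s^2/32 + 1/32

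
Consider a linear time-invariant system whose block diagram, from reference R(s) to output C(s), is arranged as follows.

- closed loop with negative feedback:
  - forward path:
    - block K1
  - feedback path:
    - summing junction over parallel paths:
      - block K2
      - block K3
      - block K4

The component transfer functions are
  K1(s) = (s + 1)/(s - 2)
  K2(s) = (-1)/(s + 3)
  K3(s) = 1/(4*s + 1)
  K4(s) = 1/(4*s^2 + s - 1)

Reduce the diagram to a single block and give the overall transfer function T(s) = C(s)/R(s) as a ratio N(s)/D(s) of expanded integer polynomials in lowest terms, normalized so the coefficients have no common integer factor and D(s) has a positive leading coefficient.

Step 1: sum the parallel branches K2, K3, K4; result (-12*s^3 + 9*s^2 + 18*s + 1)/(16*s^4 + 56*s^3 + 21*s^2 - 10*s - 3)
Step 2: feedback reduction of K1, (K2+K3+K4) - this is the overall T(s), already in the required normalized form

Hence the answer: (16*s^5 + 72*s^4 + 77*s^3 + 11*s^2 - 13*s - 3)/(16*s^5 + 12*s^4 - 94*s^3 - 25*s^2 + 36*s + 7)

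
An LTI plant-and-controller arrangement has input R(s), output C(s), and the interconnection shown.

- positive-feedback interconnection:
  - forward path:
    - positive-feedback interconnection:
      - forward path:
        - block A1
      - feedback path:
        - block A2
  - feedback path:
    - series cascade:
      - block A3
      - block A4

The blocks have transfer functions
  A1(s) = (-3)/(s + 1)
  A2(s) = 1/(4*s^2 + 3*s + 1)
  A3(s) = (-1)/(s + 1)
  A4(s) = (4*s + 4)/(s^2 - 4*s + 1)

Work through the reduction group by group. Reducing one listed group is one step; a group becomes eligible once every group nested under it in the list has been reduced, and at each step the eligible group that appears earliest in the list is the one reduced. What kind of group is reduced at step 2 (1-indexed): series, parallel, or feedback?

Step 1. reduce the feedback loop with forward A1 and return A2
Step 2. series reduction of A3, A4
Step 3. apply the feedback formula to [A1/(1-A1*A2)], (A3*A4)
Step 2: series.

Answer: series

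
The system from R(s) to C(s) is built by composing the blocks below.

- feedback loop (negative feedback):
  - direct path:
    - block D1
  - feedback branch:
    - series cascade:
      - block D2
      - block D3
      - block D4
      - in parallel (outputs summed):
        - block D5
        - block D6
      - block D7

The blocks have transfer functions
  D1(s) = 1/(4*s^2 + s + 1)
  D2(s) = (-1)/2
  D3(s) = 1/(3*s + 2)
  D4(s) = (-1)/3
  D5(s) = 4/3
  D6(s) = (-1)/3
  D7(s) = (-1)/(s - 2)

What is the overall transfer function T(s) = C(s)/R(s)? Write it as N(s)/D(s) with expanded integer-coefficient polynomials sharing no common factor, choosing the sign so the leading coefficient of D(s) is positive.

The answer is (18*s^2 - 24*s - 24)/(72*s^4 - 78*s^3 - 102*s^2 - 48*s - 25).

Reasoning:
(1) sum the parallel branches D5, D6 gives 1
(2) combine D2, D3, D4, (D5+D6), D7 in series gives (-1)/(18*s^2 - 24*s - 24)
(3) apply the feedback formula to D1, (D2*D3*D4*(D5+D6)*D7): this yields T(s), and no further normalization is needed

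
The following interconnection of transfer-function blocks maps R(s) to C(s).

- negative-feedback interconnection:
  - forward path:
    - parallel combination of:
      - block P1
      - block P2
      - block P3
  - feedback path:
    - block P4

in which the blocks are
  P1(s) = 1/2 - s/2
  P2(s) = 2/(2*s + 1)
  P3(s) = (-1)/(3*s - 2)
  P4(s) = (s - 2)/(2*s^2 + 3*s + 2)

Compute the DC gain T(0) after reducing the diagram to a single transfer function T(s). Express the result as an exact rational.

Step 1 - combine P1, P2, P3 in parallel = (-6*s^3 + 7*s^2 + 9*s - 12)/(12*s^2 - 2*s - 4)
Step 2 - collapse the loop ((P1+P2+P3) forward, P4 return) = (-12*s^5 - 4*s^4 + 27*s^3 + 17*s^2 - 18*s - 24)/(18*s^4 + 51*s^3 + 5*s^2 - 46*s + 16)
DC gain: substitute s = 0 into T(s) from step 2: T(0) = -24/16 = -3/2.

Therefore the answer is -3/2.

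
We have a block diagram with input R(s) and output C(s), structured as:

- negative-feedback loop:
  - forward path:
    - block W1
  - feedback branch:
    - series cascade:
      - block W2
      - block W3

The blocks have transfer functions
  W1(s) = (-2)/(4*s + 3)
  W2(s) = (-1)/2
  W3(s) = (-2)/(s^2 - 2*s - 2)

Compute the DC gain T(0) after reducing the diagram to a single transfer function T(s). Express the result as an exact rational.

Reducing step by step:

1. series reduction of W2, W3 -> 1/(s^2 - 2*s - 2)
2. close the feedback loop around W1, (W2*W3) -> (-2*s^2 + 4*s + 4)/(4*s^3 - 5*s^2 - 14*s - 8)
DC gain: substitute s = 0 into T(s) from step 2: T(0) = 4/(-8) = -1/2.

Answer: -1/2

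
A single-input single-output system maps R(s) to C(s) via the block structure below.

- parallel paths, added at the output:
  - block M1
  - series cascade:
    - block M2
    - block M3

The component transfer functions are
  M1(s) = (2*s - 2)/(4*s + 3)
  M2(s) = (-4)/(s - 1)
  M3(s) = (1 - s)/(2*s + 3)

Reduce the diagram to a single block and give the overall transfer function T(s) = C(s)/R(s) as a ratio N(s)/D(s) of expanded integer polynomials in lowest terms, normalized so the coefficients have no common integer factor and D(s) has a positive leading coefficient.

Step 1: combine M2, M3 in series = 4/(2*s + 3)
Step 2: sum the parallel branches M1, (M2*M3) - this is the overall T(s), already in the required normalized form

Final answer: (4*s^2 + 18*s + 6)/(8*s^2 + 18*s + 9)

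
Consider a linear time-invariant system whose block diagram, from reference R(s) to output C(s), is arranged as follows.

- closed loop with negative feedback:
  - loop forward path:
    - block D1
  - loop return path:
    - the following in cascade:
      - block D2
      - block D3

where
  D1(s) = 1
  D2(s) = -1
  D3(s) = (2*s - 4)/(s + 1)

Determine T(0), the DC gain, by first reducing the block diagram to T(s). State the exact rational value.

Step 1: cascade D2, D3: (4 - 2*s)/(s + 1)
Step 2: feedback reduction of D1, (D2*D3): (-s - 1)/(s - 5)
DC gain: substitute s = 0 into T(s) from step 2: T(0) = -1/(-5) = 1/5.

Therefore the answer is 1/5.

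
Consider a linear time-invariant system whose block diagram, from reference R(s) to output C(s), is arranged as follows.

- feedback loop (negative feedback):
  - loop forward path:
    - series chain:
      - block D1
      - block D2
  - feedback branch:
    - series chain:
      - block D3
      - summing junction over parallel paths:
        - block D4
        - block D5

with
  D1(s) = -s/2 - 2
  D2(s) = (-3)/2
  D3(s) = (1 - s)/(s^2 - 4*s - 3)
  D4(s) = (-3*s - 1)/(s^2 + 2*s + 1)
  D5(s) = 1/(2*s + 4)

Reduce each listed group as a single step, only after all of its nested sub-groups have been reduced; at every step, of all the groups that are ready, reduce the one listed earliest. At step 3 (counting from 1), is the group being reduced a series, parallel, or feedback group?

Step 1. multiply D1, D2 (series)
Step 2. add D4, D5 (parallel)
Step 3. multiply D3, (D4+D5) (series)
Step 4. collapse the loop ((D1*D2) forward, (D3*(D4+D5)) return)
Step 3 collapses a series group.

Hence the answer: series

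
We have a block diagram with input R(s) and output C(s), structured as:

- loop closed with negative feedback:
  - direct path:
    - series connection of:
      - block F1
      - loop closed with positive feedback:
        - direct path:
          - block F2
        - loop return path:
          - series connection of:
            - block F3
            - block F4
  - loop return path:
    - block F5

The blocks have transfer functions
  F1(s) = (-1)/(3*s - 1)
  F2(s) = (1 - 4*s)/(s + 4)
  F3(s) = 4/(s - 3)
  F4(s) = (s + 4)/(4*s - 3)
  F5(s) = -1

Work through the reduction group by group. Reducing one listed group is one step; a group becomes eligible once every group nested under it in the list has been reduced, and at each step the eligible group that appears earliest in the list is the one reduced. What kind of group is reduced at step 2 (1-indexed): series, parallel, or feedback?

(1) cascade F3, F4
(2) reduce the feedback loop with forward F2 and return (F3*F4)
(3) combine F1, [F2/(1-F2*(F3*F4))] in series
(4) close the feedback loop around (F1*[F2/(1-F2*(F3*F4))]), F5
So the answer for step 2 is feedback.

Hence the answer: feedback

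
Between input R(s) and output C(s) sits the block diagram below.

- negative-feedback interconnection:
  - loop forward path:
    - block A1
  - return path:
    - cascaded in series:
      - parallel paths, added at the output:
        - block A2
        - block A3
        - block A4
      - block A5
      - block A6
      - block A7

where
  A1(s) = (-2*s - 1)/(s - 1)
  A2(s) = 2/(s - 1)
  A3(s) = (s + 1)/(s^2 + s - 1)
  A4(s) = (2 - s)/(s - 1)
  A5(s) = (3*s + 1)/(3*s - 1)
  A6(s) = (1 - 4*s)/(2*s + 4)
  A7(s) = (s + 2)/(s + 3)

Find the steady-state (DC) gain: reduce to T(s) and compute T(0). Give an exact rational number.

The answer is 6/11.

Reasoning:
Step 1: reduce the parallel group A2, A3, A4 gives (-s^3 + 4*s^2 + 5*s - 5)/(s^3 - 2*s + 1)
Step 2: series reduction of (A2+A3+A4), A5, A6, A7 gives (12*s^5 - 47*s^4 - 65*s^3 + 59*s^2 + 10*s - 5)/(6*s^5 + 16*s^4 - 18*s^3 - 26*s^2 + 28*s - 6)
Step 3: collapse the loop (A1 forward, ((A2+A3+A4)*A5*A6*A7) return) gives (12*s^6 + 38*s^5 - 20*s^4 - 70*s^3 + 30*s^2 + 16*s - 6)/(18*s^6 - 92*s^5 - 143*s^4 + 61*s^3 + 25*s^2 + 34*s - 11)
Evaluating the step-3 result (the overall T(s)) at s = 0 gives T(0) = -6/(-11) = 6/11.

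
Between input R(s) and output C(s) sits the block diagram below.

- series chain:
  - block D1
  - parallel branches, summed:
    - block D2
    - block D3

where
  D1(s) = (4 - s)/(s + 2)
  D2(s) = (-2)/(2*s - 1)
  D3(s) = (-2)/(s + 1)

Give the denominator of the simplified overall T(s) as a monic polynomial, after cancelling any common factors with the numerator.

Step 1. parallel reduction of D2, D3 = (-6*s)/(2*s^2 + s - 1)
Step 2. reduce the series chain D1, (D2+D3) = (6*s^2 - 24*s)/(2*s^3 + 5*s^2 + s - 2)
The result of step 2 is T(s) in lowest terms. Its denominator has leading coefficient 2; dividing the denominator through by 2 makes it monic.

Hence the answer: s^3 + 5*s^2/2 + s/2 - 1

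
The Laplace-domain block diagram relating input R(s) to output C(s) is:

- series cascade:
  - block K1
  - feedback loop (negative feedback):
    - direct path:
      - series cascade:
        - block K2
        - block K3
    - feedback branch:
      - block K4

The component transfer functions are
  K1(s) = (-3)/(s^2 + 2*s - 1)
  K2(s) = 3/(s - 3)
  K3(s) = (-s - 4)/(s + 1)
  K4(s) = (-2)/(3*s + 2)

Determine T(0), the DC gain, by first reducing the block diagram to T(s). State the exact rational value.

Step 1: combine K2, K3 in series gives (-3*s - 12)/(s^2 - 2*s - 3)
Step 2: close the feedback loop around (K2*K3), K4 gives (-9*s^2 - 42*s - 24)/(3*s^3 - 4*s^2 - 7*s + 18)
Step 3: series reduction of K1, [(K2*K3)/(1+(K2*K3)*K4)] gives (27*s^2 + 126*s + 72)/(3*s^5 + 2*s^4 - 18*s^3 + 8*s^2 + 43*s - 18)
Evaluating the step-3 result (the overall T(s)) at s = 0 gives T(0) = 72/(-18) = -4.

Answer: -4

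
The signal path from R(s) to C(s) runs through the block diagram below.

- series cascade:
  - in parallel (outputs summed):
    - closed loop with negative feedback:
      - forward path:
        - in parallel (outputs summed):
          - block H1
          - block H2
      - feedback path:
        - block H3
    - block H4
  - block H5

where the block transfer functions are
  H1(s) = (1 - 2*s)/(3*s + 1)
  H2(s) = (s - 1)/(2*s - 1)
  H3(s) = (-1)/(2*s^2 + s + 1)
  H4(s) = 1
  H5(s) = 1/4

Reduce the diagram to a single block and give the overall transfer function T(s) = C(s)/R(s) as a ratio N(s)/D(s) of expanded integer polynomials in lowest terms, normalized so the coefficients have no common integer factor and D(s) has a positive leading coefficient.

Answer: (10*s^4 + 7*s^3 + s^2 - 4*s - 1)/(48*s^4 + 16*s^3 + 16*s^2 - 16*s + 4)

Working:
Step 1: parallel reduction of H1, H2; result (-s^2 + 2*s - 2)/(6*s^2 - s - 1)
Step 2: collapse the loop ((H1+H2) forward, H3 return); result (-2*s^4 + 3*s^3 - 3*s^2 - 2)/(12*s^4 + 4*s^3 + 4*s^2 - 4*s + 1)
Step 3: parallel reduction of [(H1+H2)/(1+(H1+H2)*H3)], H4; result (10*s^4 + 7*s^3 + s^2 - 4*s - 1)/(12*s^4 + 4*s^3 + 4*s^2 - 4*s + 1)
Step 4: cascade ([(H1+H2)/(1+(H1+H2)*H3)]+H4), H5 - this is the overall T(s), already in the required normalized form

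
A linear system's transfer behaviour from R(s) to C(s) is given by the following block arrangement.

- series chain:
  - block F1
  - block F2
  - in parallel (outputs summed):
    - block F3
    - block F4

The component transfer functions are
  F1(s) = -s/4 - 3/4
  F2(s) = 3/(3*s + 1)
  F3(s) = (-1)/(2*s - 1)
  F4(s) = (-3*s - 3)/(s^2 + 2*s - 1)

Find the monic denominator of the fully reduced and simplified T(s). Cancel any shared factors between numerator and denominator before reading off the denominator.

First reduce the diagram to T(s).

[1] combine F3, F4 in parallel -> (-7*s^2 - 5*s + 4)/(2*s^3 + 3*s^2 - 4*s + 1)
[2] multiply F1, F2, (F3+F4) (series) -> (21*s^3 + 78*s^2 + 33*s - 36)/(24*s^4 + 44*s^3 - 36*s^2 - 4*s + 4)
No further cancellation is possible in the step-2 result, so that is T(s). Its denominator becomes monic after dividing by the leading coefficient 24.

Answer: s^4 + 11*s^3/6 - 3*s^2/2 - s/6 + 1/6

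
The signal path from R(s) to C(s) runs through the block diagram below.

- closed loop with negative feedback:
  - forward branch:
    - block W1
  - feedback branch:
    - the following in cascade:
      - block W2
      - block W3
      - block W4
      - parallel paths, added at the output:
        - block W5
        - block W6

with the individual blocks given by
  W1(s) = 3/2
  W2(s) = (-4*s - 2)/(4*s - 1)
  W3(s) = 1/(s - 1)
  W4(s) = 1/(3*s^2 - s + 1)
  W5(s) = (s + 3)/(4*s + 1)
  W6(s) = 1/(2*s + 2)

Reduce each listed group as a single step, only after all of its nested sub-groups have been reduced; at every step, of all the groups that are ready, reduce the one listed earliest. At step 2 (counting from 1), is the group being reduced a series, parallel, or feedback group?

Step 1 - combine W5, W6 in parallel
Step 2 - reduce the series chain W2, W3, W4, (W5+W6)
Step 3 - collapse the loop (W1 forward, (W2*W3*W4*(W5+W6)) return)
The group at step 2 is a series group.

Hence the answer: series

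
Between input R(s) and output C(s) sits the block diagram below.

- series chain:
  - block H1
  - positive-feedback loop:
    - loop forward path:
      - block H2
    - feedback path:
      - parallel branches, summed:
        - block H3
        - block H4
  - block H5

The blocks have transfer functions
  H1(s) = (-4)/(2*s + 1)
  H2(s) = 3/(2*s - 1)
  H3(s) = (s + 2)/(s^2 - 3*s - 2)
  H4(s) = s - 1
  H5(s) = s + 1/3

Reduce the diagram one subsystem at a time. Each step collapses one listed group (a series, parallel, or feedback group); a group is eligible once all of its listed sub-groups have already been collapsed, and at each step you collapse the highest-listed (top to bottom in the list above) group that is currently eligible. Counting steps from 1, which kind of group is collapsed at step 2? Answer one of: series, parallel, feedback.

Step 1. sum the parallel branches H3, H4
Step 2. close the feedback loop around H2, (H3+H4)
Step 3. cascade H1, [H2/(1-H2*(H3+H4))], H5
So the answer for step 2 is feedback.

Answer: feedback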